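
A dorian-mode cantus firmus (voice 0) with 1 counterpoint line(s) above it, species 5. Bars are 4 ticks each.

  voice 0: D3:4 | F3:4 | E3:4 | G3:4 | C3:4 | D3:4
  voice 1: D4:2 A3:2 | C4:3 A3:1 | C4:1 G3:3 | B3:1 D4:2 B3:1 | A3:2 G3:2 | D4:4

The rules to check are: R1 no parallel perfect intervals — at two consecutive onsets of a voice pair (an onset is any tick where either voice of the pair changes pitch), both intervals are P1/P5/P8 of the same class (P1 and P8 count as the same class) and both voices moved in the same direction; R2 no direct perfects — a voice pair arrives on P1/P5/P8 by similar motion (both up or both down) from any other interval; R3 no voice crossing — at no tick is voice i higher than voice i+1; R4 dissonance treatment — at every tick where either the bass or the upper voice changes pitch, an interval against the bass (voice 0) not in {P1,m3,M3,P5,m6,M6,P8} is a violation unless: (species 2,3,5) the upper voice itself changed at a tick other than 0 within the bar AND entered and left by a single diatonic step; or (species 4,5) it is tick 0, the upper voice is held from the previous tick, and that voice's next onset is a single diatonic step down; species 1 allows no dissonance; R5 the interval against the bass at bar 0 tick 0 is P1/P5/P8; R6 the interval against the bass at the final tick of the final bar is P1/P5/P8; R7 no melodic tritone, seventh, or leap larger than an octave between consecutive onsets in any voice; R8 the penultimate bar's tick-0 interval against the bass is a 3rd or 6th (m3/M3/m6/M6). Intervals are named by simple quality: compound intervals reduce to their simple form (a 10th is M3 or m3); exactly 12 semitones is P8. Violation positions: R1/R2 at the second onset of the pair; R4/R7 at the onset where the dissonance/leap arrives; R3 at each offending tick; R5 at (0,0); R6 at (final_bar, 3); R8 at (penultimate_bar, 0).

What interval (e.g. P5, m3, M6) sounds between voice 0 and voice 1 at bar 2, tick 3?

m3

voice 0=E3 voice 1=G3 -> m3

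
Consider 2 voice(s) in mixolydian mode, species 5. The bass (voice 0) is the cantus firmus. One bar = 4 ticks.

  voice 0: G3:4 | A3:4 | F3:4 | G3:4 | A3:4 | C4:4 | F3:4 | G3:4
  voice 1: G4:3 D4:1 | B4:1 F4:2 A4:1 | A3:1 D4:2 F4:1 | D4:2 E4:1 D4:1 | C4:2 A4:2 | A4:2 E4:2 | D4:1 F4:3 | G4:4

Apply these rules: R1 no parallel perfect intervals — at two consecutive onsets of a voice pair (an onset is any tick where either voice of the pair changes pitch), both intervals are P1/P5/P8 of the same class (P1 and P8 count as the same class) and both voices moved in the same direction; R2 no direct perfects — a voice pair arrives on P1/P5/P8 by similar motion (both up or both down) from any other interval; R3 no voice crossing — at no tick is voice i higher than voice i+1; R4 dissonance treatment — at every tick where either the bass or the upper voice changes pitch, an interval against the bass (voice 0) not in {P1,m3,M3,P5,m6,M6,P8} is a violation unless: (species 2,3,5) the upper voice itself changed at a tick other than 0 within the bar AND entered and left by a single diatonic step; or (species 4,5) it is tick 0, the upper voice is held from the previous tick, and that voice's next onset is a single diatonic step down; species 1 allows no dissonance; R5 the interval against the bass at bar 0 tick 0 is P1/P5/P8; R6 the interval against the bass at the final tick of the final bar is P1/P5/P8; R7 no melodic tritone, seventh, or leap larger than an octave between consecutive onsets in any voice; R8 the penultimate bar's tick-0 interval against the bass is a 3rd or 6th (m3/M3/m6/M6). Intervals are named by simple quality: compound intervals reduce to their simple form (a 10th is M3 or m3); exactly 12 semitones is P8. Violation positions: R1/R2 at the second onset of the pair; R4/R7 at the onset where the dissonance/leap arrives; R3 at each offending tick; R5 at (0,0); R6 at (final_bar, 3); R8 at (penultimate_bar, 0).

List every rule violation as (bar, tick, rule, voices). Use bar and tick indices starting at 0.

bar 0: v0=G3 v1=G4 downbeat P8
bar 1: v0=A3 v1=B4 downbeat M2
bar 2: v0=F3 v1=A3 downbeat M3
bar 3: v0=G3 v1=D4 downbeat P5
bar 4: v0=A3 v1=C4 downbeat m3
bar 5: v0=C4 v1=A4 downbeat M6
bar 6: v0=F3 v1=D4 downbeat M6
bar 7: v0=G3 v1=G4 downbeat P8
  -> R4 @ bar 1 tick 0 v(0, 1): A3/B4 M2 untreated
  -> R7 @ bar 1 tick 1 v(1,): B4->F4 leap 6st
  -> R1 @ bar 7 tick 0 v(0, 1): F3/F4 P8 -> G3/G4 P8 similar

(1, 0, R4, (0, 1))
(1, 1, R7, (1,))
(7, 0, R1, (0, 1))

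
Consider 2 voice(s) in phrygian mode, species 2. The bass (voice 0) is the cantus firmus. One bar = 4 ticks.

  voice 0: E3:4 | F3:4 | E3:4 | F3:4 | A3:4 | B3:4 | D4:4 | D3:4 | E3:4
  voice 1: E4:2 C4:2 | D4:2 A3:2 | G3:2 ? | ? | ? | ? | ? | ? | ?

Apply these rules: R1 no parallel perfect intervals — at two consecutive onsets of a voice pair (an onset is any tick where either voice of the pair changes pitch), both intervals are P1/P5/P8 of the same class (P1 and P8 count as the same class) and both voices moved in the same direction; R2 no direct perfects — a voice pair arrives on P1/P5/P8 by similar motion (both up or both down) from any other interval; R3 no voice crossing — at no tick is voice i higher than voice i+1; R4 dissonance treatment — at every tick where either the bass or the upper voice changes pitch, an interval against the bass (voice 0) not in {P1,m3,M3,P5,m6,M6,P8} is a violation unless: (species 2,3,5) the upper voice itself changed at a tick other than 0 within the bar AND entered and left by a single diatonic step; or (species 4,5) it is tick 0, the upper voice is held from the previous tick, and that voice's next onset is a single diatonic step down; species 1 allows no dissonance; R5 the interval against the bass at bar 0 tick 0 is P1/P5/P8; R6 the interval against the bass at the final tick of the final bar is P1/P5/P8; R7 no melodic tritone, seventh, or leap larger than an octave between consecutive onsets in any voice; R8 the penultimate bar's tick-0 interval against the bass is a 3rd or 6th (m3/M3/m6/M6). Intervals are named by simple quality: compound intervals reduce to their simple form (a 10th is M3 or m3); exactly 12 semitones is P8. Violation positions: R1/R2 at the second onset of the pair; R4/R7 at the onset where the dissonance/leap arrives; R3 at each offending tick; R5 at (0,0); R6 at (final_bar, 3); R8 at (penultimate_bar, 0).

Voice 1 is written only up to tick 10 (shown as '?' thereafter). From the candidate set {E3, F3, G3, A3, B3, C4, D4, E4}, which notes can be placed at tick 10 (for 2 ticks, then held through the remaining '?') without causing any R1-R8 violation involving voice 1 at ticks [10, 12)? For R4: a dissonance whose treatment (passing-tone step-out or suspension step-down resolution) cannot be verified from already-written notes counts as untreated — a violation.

E3: legal
F3: violates R4
G3: legal
A3: violates R4
B3: legal
C4: legal
D4: violates R4
E4: legal

{B3, C4, E3, E4, G3}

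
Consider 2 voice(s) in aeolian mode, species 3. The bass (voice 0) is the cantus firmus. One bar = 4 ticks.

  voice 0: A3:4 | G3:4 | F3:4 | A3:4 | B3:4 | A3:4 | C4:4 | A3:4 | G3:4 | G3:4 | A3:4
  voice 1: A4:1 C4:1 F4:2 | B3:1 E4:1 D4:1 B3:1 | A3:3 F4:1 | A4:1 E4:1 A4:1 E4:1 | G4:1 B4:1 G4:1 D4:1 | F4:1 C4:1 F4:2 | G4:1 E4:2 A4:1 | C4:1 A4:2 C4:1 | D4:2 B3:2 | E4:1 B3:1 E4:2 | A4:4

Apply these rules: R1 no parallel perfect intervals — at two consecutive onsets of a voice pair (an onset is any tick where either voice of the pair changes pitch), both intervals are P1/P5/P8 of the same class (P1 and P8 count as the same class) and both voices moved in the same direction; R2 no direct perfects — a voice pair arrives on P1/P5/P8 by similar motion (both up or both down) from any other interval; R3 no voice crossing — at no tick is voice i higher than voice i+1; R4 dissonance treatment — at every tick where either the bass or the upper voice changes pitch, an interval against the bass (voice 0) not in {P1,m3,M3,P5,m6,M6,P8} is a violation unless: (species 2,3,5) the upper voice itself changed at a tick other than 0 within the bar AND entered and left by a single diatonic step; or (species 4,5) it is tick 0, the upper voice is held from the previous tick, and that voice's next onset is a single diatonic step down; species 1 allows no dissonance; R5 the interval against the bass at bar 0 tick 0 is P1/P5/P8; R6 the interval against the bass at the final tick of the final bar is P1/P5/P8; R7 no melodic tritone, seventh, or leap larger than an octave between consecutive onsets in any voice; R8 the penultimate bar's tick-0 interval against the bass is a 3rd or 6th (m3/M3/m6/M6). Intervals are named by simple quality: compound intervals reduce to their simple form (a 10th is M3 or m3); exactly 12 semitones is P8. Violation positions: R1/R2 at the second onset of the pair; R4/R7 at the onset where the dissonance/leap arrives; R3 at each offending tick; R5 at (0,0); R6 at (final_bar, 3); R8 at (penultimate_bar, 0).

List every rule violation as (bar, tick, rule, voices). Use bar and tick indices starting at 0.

(1, 0, R7, (1,))
(3, 0, R1, (0, 1))
(6, 0, R2, (0, 1))
(10, 0, R2, (0, 1))

bar 0: v0=A3 v1=A4 downbeat P8
bar 1: v0=G3 v1=B3 downbeat M3
bar 2: v0=F3 v1=A3 downbeat M3
bar 3: v0=A3 v1=A4 downbeat P8
bar 4: v0=B3 v1=G4 downbeat m6
bar 5: v0=A3 v1=F4 downbeat m6
bar 6: v0=C4 v1=G4 downbeat P5
bar 7: v0=A3 v1=C4 downbeat m3
bar 8: v0=G3 v1=D4 downbeat P5
bar 9: v0=G3 v1=E4 downbeat M6
bar 10: v0=A3 v1=A4 downbeat P8
  -> R7 @ bar 1 tick 0 v(1,): F4->B3 leap 6st
  -> R1 @ bar 3 tick 0 v(0, 1): F3/F4 P8 -> A3/A4 P8 similar
  -> R2 @ bar 6 tick 0 v(0, 1): A3/F4 m6 -> C4/G4 P5 similar
  -> R2 @ bar 10 tick 0 v(0, 1): G3/E4 M6 -> A3/A4 P8 similar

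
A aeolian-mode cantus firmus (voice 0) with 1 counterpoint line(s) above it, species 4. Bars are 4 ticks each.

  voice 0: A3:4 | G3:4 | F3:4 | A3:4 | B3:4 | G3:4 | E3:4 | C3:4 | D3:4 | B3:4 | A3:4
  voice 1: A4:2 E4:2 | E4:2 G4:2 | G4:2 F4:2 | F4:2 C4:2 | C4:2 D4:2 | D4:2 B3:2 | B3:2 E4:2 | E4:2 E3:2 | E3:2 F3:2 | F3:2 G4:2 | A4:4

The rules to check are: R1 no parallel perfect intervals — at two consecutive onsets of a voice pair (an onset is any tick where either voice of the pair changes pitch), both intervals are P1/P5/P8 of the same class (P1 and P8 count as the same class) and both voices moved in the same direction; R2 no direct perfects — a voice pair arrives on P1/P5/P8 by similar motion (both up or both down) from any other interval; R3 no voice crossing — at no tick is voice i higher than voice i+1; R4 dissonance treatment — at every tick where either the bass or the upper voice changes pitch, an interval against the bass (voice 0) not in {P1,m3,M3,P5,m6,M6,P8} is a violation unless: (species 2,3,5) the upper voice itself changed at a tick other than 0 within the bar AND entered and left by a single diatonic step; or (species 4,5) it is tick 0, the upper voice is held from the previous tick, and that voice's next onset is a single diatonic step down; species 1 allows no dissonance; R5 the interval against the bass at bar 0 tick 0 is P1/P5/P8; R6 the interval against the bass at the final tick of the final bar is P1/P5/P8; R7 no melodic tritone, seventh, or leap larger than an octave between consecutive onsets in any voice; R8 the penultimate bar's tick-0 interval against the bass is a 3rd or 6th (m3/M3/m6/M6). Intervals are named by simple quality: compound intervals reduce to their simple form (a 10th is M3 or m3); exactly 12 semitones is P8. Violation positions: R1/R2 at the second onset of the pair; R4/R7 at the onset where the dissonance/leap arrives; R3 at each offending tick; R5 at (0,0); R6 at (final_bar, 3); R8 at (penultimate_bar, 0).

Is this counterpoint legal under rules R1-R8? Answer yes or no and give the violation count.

bar 0: v0=A3 v1=A4 (P8)
bar 1: v0=G3 v1=E4 (M6)
bar 2: v0=F3 v1=G4 (M2)
bar 3: v0=A3 v1=F4 (m6)
bar 4: v0=B3 v1=C4 (m2)
bar 5: v0=G3 v1=D4 (P5)
bar 6: v0=E3 v1=B3 (P5)
bar 7: v0=C3 v1=E4 (M3)
bar 8: v0=D3 v1=E3 (M2)
bar 9: v0=B3 v1=F3 (TT)
bar 10: v0=A3 v1=A4 (P8)
  R4 @ bar4.0: B3/C4 m2 untreated
  R4 @ bar8.0: D3/E3 M2 untreated
  R3 @ bar9.0: B3 above F3
  R4 @ bar9.0: B3/F3 TT untreated
  R8 @ bar9.0: penult TT not 3rd/6th
  R3 @ bar9.1: B3 above F3
  R7 @ bar9.2: F3->G4 leap 14st

No (7 violations)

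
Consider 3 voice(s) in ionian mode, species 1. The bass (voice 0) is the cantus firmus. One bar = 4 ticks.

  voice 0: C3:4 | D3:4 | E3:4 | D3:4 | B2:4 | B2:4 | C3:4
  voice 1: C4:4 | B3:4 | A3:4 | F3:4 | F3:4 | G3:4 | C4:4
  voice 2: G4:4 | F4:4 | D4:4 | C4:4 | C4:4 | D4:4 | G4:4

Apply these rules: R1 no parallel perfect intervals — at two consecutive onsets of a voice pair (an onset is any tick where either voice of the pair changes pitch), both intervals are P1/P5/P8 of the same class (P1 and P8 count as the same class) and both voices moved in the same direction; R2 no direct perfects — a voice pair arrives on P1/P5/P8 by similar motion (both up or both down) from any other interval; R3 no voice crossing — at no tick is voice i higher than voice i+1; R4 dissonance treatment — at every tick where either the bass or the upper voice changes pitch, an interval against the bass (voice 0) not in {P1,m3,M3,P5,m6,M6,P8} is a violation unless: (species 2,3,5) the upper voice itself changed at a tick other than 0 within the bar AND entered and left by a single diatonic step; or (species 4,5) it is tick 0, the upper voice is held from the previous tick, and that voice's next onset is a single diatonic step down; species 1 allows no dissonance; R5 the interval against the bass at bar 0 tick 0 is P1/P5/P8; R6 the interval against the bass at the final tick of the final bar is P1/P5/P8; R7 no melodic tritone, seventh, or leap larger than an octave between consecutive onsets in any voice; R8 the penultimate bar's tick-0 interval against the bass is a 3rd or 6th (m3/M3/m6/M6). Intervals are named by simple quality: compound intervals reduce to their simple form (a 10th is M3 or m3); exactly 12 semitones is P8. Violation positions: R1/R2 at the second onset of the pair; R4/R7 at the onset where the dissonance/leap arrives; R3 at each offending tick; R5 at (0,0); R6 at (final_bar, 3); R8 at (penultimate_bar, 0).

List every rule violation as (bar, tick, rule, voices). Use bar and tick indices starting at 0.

(2, 0, R4, (0, 1))
(2, 0, R4, (0, 2))
(3, 0, R2, (1, 2))
(3, 0, R4, (0, 2))
(4, 0, R4, (0, 1))
(4, 0, R4, (0, 2))
(5, 0, R1, (1, 2))
(6, 0, R1, (1, 2))
(6, 0, R2, (0, 1))
(6, 0, R2, (0, 2))

bar 0: v0=C3 v1=C4 v2=G4 downbeat P5
bar 1: v0=D3 v1=B3 v2=F4 downbeat m3
bar 2: v0=E3 v1=A3 v2=D4 downbeat m7
bar 3: v0=D3 v1=F3 v2=C4 downbeat m7
bar 4: v0=B2 v1=F3 v2=C4 downbeat m2
bar 5: v0=B2 v1=G3 v2=D4 downbeat m3
bar 6: v0=C3 v1=C4 v2=G4 downbeat P5
  -> R4 @ bar 2 tick 0 v(0, 1): E3/A3 P4 untreated
  -> R4 @ bar 2 tick 0 v(0, 2): E3/D4 m7 untreated
  -> R2 @ bar 3 tick 0 v(1, 2): A3/D4 P4 -> F3/C4 P5 similar
  -> R4 @ bar 3 tick 0 v(0, 2): D3/C4 m7 untreated
  -> R4 @ bar 4 tick 0 v(0, 1): B2/F3 TT untreated
  -> R4 @ bar 4 tick 0 v(0, 2): B2/C4 m2 untreated
  -> R1 @ bar 5 tick 0 v(1, 2): F3/C4 P5 -> G3/D4 P5 similar
  -> R1 @ bar 6 tick 0 v(1, 2): G3/D4 P5 -> C4/G4 P5 similar
  -> R2 @ bar 6 tick 0 v(0, 1): B2/G3 m6 -> C3/C4 P8 similar
  -> R2 @ bar 6 tick 0 v(0, 2): B2/D4 m3 -> C3/G4 P5 similar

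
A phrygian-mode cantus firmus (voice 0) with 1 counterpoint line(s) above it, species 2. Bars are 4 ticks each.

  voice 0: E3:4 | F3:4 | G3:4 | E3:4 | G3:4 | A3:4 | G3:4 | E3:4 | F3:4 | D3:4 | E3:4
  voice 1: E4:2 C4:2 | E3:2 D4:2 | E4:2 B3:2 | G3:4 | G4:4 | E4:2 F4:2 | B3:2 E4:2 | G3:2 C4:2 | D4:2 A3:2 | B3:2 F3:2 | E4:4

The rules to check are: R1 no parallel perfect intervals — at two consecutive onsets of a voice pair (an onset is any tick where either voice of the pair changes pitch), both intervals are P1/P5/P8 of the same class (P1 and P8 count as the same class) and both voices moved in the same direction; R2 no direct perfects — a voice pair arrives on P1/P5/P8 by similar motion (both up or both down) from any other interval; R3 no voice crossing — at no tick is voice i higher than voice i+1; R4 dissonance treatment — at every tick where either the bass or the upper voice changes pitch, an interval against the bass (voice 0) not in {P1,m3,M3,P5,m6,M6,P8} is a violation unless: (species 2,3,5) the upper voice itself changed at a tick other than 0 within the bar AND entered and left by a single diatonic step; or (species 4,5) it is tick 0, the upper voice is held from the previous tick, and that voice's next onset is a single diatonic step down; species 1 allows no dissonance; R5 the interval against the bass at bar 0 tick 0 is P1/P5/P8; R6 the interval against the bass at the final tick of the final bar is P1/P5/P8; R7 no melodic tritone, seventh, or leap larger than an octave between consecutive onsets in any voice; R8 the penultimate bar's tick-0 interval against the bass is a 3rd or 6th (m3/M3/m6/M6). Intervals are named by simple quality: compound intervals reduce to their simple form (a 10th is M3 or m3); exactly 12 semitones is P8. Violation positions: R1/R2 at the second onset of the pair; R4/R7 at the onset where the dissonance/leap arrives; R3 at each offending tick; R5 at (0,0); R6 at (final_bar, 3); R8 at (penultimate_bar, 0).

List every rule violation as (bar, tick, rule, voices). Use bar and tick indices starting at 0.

(1, 0, R3, (0, 1))
(1, 0, R4, (0, 1))
(1, 1, R3, (0, 1))
(1, 2, R7, (1,))
(4, 0, R2, (0, 1))
(6, 0, R7, (1,))
(9, 2, R7, (1,))
(10, 0, R2, (0, 1))
(10, 0, R7, (1,))

bar 0: v0=E3 v1=E4 downbeat P8
bar 1: v0=F3 v1=E3 downbeat m2
bar 2: v0=G3 v1=E4 downbeat M6
bar 3: v0=E3 v1=G3 downbeat m3
bar 4: v0=G3 v1=G4 downbeat P8
bar 5: v0=A3 v1=E4 downbeat P5
bar 6: v0=G3 v1=B3 downbeat M3
bar 7: v0=E3 v1=G3 downbeat m3
bar 8: v0=F3 v1=D4 downbeat M6
bar 9: v0=D3 v1=B3 downbeat M6
bar 10: v0=E3 v1=E4 downbeat P8
  -> R3 @ bar 1 tick 0 v(0, 1): F3 above E3
  -> R4 @ bar 1 tick 0 v(0, 1): F3/E3 m2 untreated
  -> R3 @ bar 1 tick 1 v(0, 1): F3 above E3
  -> R7 @ bar 1 tick 2 v(1,): E3->D4 leap 10st
  -> R2 @ bar 4 tick 0 v(0, 1): E3/G3 m3 -> G3/G4 P8 similar
  -> R7 @ bar 6 tick 0 v(1,): F4->B3 leap 6st
  -> R7 @ bar 9 tick 2 v(1,): B3->F3 leap 6st
  -> R2 @ bar 10 tick 0 v(0, 1): D3/F3 m3 -> E3/E4 P8 similar
  -> R7 @ bar 10 tick 0 v(1,): F3->E4 leap 11st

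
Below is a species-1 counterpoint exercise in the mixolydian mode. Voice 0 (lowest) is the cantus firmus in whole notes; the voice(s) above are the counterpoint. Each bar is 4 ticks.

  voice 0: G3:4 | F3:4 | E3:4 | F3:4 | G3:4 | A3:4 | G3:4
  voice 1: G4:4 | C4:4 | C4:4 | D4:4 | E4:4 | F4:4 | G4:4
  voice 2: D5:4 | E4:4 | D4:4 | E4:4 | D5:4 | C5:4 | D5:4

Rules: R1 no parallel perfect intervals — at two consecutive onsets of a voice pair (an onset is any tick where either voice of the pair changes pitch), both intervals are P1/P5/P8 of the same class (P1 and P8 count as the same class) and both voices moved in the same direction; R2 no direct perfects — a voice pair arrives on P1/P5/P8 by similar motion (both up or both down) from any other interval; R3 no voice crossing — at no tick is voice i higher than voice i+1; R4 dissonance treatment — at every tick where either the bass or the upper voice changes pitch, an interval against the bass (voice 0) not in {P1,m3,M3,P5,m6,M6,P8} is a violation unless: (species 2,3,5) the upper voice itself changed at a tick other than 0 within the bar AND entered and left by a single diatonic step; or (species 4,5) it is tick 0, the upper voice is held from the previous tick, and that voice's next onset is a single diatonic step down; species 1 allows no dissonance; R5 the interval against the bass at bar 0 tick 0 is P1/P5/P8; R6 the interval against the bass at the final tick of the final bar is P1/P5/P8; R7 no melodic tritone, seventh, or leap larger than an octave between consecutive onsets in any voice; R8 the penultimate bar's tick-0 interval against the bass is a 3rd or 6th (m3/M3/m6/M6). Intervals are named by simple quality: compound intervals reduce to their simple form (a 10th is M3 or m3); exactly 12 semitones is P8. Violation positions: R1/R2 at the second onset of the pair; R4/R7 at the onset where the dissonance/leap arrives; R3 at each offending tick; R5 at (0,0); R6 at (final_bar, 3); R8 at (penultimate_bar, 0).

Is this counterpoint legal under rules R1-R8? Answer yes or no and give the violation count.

No (8 violations)

bar 0: v0=G3 v1=G4 v2=D5 (P5)
bar 1: v0=F3 v1=C4 v2=E4 (M7)
bar 2: v0=E3 v1=C4 v2=D4 (m7)
bar 3: v0=F3 v1=D4 v2=E4 (M7)
bar 4: v0=G3 v1=E4 v2=D5 (P5)
bar 5: v0=A3 v1=F4 v2=C5 (m3)
bar 6: v0=G3 v1=G4 v2=D5 (P5)
  R2 @ bar1.0: G3/G4 P8 -> F3/C4 P5 similar
  R4 @ bar1.0: F3/E4 M7 untreated
  R7 @ bar1.0: D5->E4 leap 10st
  R4 @ bar2.0: E3/D4 m7 untreated
  R4 @ bar3.0: F3/E4 M7 untreated
  R2 @ bar4.0: F3/E4 M7 -> G3/D5 P5 similar
  R7 @ bar4.0: E4->D5 leap 10st
  R1 @ bar6.0: F4/C5 P5 -> G4/D5 P5 similar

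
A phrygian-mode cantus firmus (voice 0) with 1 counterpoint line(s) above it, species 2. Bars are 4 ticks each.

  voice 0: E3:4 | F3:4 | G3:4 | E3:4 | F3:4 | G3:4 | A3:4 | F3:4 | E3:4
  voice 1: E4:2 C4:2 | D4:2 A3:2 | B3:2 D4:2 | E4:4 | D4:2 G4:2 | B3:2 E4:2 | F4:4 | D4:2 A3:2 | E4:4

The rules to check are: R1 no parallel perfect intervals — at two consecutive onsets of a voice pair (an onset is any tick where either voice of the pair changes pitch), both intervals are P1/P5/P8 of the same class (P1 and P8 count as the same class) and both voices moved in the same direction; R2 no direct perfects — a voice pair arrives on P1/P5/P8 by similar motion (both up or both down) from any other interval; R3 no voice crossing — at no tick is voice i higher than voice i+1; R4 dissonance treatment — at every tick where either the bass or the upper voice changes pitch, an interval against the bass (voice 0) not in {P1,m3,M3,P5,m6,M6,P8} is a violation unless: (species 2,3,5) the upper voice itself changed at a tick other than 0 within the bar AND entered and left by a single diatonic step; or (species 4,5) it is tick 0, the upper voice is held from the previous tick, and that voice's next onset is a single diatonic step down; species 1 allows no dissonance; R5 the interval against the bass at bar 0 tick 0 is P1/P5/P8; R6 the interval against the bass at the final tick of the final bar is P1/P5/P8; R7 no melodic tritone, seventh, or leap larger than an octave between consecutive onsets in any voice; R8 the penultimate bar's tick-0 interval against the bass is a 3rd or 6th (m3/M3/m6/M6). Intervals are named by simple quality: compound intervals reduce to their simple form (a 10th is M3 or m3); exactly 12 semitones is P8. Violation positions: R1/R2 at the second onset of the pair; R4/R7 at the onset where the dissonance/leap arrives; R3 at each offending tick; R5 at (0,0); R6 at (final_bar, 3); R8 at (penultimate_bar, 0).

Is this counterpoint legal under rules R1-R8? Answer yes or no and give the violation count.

No (1 violations)

bar 0: v0=E3 v1=E4 (P8)
bar 1: v0=F3 v1=D4 (M6)
bar 2: v0=G3 v1=B3 (M3)
bar 3: v0=E3 v1=E4 (P8)
bar 4: v0=F3 v1=D4 (M6)
bar 5: v0=G3 v1=B3 (M3)
bar 6: v0=A3 v1=F4 (m6)
bar 7: v0=F3 v1=D4 (M6)
bar 8: v0=E3 v1=E4 (P8)
  R4 @ bar4.2: F3/G4 M2 untreated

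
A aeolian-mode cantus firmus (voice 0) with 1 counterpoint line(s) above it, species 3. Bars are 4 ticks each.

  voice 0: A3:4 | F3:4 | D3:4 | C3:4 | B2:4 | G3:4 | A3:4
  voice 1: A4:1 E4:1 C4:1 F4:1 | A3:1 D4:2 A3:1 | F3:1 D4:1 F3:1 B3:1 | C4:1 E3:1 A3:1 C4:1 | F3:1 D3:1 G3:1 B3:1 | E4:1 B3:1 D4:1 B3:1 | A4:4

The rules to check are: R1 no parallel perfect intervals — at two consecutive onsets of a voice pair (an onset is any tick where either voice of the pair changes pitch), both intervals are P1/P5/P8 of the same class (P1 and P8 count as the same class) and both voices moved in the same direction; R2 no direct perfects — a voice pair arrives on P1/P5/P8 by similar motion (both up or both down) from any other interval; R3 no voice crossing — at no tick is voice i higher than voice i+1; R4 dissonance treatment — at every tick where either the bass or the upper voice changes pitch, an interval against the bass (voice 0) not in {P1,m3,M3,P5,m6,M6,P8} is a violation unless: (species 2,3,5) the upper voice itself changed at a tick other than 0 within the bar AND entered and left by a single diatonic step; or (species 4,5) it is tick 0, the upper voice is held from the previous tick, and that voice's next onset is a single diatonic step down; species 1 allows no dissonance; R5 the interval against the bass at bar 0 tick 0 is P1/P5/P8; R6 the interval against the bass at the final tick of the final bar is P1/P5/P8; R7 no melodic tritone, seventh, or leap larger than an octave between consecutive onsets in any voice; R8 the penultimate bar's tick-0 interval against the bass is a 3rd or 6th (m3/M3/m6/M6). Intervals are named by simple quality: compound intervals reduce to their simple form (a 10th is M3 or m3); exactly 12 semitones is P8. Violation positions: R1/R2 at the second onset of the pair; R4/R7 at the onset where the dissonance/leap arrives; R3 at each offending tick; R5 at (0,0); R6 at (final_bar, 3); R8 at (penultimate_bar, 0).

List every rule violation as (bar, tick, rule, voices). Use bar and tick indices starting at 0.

(2, 3, R7, (1,))
(4, 0, R4, (0, 1))
(6, 0, R2, (0, 1))
(6, 0, R7, (1,))

bar 0: v0=A3 v1=A4 downbeat P8
bar 1: v0=F3 v1=A3 downbeat M3
bar 2: v0=D3 v1=F3 downbeat m3
bar 3: v0=C3 v1=C4 downbeat P8
bar 4: v0=B2 v1=F3 downbeat TT
bar 5: v0=G3 v1=E4 downbeat M6
bar 6: v0=A3 v1=A4 downbeat P8
  -> R7 @ bar 2 tick 3 v(1,): F3->B3 leap 6st
  -> R4 @ bar 4 tick 0 v(0, 1): B2/F3 TT untreated
  -> R2 @ bar 6 tick 0 v(0, 1): G3/B3 M3 -> A3/A4 P8 similar
  -> R7 @ bar 6 tick 0 v(1,): B3->A4 leap 10st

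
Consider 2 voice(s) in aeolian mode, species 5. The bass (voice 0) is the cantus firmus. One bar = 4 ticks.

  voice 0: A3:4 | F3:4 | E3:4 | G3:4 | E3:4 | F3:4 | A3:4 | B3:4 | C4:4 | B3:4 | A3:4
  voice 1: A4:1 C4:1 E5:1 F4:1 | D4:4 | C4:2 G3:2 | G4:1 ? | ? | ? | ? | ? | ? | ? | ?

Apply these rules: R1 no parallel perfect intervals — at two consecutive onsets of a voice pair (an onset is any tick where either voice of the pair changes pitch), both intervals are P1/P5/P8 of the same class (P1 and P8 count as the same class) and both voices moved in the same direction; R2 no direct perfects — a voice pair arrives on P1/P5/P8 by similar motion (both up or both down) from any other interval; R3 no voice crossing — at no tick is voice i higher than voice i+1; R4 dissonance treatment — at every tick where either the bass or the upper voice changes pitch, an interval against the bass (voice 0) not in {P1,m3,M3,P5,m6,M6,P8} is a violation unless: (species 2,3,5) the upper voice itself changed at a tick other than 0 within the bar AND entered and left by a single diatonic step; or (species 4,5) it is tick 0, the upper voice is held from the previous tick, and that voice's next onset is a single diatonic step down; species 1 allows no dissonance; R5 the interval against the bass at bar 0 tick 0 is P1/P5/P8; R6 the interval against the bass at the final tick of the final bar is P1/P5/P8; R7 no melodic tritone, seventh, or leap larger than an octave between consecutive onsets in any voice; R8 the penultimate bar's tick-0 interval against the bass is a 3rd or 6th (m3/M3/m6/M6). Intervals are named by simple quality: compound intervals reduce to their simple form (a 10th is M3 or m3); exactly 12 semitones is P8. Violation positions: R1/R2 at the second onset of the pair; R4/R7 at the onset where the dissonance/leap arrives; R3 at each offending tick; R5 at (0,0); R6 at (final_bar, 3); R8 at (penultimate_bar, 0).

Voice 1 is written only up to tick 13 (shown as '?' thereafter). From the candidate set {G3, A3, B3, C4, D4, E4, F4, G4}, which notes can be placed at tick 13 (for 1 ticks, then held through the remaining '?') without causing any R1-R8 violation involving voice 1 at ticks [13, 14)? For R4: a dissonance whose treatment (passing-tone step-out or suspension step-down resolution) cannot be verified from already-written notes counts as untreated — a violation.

{B3, D4, E4, G3, G4}

G3: legal
A3: violates R4,R7
B3: legal
C4: violates R4
D4: legal
E4: legal
F4: violates R4
G4: legal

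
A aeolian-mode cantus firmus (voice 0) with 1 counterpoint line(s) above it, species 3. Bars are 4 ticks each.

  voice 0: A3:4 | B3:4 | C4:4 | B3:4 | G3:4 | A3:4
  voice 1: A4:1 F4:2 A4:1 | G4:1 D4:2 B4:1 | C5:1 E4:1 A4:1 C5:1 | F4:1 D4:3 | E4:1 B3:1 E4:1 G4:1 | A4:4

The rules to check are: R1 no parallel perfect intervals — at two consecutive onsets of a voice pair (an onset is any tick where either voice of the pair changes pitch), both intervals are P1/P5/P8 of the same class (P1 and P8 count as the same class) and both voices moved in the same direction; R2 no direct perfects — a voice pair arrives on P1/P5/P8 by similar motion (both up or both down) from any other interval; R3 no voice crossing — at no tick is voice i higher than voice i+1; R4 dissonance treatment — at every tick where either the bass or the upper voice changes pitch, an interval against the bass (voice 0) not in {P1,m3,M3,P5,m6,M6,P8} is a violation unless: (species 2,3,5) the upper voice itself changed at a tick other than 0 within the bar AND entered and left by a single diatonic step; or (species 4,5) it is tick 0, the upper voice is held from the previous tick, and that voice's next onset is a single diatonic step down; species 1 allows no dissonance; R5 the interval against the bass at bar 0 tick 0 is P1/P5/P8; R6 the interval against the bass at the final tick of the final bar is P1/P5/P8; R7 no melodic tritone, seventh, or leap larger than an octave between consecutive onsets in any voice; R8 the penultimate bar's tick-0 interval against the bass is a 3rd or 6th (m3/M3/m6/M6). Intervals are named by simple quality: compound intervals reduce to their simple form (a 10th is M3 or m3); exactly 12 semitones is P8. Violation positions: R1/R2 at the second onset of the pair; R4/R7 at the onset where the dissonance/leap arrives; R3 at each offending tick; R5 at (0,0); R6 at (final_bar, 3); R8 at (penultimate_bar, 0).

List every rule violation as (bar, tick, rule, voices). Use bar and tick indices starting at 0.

(2, 0, R1, (0, 1))
(3, 0, R4, (0, 1))
(5, 0, R1, (0, 1))

bar 0: v0=A3 v1=A4 downbeat P8
bar 1: v0=B3 v1=G4 downbeat m6
bar 2: v0=C4 v1=C5 downbeat P8
bar 3: v0=B3 v1=F4 downbeat TT
bar 4: v0=G3 v1=E4 downbeat M6
bar 5: v0=A3 v1=A4 downbeat P8
  -> R1 @ bar 2 tick 0 v(0, 1): B3/B4 P8 -> C4/C5 P8 similar
  -> R4 @ bar 3 tick 0 v(0, 1): B3/F4 TT untreated
  -> R1 @ bar 5 tick 0 v(0, 1): G3/G4 P8 -> A3/A4 P8 similar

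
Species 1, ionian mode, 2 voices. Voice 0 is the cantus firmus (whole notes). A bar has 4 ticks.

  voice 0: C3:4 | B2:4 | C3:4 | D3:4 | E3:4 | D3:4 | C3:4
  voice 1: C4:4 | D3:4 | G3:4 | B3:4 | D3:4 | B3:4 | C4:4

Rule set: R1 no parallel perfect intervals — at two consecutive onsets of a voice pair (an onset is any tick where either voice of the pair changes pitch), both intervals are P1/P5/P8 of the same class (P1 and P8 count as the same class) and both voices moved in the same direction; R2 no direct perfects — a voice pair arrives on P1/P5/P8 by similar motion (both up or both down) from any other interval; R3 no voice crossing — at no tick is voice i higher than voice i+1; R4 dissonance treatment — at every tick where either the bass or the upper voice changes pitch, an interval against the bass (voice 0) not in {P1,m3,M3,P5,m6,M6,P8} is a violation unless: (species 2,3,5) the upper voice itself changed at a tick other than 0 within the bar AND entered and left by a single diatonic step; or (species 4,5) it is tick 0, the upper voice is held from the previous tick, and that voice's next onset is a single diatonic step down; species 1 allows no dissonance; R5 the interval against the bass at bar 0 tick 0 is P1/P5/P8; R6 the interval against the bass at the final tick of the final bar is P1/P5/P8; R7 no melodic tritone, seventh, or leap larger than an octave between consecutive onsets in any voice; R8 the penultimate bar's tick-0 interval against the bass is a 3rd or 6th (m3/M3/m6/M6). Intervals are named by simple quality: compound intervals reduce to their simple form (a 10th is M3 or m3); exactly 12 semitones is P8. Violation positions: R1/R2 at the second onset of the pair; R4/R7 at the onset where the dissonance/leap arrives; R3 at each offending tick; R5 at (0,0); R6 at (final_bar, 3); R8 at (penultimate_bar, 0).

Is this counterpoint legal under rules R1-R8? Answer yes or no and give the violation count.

No (7 violations)

bar 0: v0=C3 v1=C4 (P8)
bar 1: v0=B2 v1=D3 (m3)
bar 2: v0=C3 v1=G3 (P5)
bar 3: v0=D3 v1=B3 (M6)
bar 4: v0=E3 v1=D3 (M2)
bar 5: v0=D3 v1=B3 (M6)
bar 6: v0=C3 v1=C4 (P8)
  R7 @ bar1.0: C4->D3 leap 10st
  R2 @ bar2.0: B2/D3 m3 -> C3/G3 P5 similar
  R3 @ bar4.0: E3 above D3
  R4 @ bar4.0: E3/D3 M2 untreated
  R3 @ bar4.1: E3 above D3
  R3 @ bar4.2: E3 above D3
  R3 @ bar4.3: E3 above D3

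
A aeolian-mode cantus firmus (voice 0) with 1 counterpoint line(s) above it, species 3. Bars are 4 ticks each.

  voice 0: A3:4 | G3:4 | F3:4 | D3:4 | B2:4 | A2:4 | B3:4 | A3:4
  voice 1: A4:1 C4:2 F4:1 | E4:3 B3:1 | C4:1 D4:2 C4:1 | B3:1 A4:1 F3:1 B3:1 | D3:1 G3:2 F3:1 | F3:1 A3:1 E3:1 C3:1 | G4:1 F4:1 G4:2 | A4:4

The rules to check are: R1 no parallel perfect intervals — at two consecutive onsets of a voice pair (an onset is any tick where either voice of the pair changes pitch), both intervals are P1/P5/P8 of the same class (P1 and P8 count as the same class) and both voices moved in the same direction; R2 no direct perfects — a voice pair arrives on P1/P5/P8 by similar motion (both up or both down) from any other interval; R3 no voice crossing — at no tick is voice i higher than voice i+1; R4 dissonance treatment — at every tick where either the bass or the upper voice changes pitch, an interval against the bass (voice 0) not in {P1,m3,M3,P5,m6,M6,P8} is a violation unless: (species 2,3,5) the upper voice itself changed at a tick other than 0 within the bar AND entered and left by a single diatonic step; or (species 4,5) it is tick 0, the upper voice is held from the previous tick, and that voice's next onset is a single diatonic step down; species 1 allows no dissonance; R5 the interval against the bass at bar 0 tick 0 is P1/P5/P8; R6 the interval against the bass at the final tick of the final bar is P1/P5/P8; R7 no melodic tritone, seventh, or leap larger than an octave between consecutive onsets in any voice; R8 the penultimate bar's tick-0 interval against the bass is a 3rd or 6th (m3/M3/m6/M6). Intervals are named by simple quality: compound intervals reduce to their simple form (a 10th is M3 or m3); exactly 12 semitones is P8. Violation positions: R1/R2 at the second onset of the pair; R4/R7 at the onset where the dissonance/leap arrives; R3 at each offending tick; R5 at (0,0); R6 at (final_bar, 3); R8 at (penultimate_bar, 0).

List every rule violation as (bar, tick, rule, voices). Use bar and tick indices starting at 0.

(3, 1, R7, (1,))
(3, 2, R7, (1,))
(3, 3, R7, (1,))
(4, 3, R4, (0, 1))
(6, 0, R7, (0,))
(6, 0, R7, (1,))

bar 0: v0=A3 v1=A4 downbeat P8
bar 1: v0=G3 v1=E4 downbeat M6
bar 2: v0=F3 v1=C4 downbeat P5
bar 3: v0=D3 v1=B3 downbeat M6
bar 4: v0=B2 v1=D3 downbeat m3
bar 5: v0=A2 v1=F3 downbeat m6
bar 6: v0=B3 v1=G4 downbeat m6
bar 7: v0=A3 v1=A4 downbeat P8
  -> R7 @ bar 3 tick 1 v(1,): B3->A4 leap 10st
  -> R7 @ bar 3 tick 2 v(1,): A4->F3 leap 16st
  -> R7 @ bar 3 tick 3 v(1,): F3->B3 leap 6st
  -> R4 @ bar 4 tick 3 v(0, 1): B2/F3 TT untreated
  -> R7 @ bar 6 tick 0 v(0,): A2->B3 leap 14st
  -> R7 @ bar 6 tick 0 v(1,): C3->G4 leap 19st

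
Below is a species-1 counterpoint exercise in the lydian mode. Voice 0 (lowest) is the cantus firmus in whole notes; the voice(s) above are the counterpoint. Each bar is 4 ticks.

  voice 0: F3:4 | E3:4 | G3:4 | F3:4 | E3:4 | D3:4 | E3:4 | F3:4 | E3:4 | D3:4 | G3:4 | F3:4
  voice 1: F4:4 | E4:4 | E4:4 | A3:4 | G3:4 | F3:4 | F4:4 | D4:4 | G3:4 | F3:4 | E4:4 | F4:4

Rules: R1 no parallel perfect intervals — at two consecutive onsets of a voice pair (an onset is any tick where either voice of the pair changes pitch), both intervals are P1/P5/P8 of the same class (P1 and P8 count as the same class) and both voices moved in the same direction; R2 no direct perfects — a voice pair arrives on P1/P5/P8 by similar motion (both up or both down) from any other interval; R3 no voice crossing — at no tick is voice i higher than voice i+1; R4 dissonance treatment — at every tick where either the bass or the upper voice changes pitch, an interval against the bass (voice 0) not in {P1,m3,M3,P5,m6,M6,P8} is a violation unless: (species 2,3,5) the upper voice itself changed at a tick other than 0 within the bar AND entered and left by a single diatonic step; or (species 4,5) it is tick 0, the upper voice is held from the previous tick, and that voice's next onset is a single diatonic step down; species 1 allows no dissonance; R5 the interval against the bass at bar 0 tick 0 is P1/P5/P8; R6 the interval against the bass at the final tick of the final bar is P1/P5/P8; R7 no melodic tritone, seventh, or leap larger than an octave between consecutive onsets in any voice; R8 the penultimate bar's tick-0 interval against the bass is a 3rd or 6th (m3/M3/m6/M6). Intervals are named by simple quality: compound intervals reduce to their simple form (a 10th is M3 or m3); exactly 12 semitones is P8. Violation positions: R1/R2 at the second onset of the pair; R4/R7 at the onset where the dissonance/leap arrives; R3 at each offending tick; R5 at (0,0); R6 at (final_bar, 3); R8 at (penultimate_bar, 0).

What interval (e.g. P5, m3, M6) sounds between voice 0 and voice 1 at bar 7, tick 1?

voice 0=F3 voice 1=D4 -> M6

M6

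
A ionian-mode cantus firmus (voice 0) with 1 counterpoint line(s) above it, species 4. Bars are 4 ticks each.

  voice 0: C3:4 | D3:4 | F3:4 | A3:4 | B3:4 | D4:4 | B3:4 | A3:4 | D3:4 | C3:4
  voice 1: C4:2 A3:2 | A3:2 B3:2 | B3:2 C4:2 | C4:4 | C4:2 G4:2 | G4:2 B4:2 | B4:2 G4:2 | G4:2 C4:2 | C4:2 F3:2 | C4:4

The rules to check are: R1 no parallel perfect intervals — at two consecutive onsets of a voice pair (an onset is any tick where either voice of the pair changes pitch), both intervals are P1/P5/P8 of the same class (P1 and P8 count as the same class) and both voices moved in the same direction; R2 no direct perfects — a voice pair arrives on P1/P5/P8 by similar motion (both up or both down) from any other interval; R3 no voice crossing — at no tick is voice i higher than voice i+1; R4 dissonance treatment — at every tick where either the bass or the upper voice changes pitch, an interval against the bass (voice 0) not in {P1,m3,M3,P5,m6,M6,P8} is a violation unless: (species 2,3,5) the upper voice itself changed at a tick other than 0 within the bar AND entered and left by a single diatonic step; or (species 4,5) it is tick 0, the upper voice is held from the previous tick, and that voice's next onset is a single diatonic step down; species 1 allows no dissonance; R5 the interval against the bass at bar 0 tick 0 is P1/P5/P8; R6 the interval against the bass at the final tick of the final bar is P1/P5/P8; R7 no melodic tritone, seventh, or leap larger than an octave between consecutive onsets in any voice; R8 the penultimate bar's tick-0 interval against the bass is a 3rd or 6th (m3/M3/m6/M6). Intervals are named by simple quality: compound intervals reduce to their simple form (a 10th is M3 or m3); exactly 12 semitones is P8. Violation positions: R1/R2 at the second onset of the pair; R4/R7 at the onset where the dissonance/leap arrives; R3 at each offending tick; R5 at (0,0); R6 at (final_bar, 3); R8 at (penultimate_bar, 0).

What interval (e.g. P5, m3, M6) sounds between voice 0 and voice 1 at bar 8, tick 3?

voice 0=D3 voice 1=F3 -> m3

m3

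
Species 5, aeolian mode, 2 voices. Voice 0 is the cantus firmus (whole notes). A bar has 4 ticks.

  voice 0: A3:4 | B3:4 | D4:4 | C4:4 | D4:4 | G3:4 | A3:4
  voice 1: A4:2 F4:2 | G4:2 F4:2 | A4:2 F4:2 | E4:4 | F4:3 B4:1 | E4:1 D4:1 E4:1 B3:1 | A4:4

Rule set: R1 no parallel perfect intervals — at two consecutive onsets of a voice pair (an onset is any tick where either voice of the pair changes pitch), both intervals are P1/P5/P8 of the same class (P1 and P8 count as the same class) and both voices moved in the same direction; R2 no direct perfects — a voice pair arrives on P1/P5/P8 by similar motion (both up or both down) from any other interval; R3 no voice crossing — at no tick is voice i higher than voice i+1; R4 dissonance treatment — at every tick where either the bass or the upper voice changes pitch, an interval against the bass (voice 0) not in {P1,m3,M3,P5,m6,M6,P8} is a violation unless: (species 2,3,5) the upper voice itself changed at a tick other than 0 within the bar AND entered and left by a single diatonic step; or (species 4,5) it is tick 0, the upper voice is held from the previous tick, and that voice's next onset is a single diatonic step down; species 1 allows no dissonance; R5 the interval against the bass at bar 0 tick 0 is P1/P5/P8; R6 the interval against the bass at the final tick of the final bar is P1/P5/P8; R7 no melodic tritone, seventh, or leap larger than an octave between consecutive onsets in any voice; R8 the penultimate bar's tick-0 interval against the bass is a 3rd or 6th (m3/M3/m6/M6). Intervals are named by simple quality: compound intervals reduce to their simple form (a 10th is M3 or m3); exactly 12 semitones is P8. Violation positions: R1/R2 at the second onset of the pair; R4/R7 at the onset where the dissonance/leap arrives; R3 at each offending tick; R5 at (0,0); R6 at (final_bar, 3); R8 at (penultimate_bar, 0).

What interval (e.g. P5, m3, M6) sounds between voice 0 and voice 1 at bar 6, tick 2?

voice 0=A3 voice 1=A4 -> P8

P8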